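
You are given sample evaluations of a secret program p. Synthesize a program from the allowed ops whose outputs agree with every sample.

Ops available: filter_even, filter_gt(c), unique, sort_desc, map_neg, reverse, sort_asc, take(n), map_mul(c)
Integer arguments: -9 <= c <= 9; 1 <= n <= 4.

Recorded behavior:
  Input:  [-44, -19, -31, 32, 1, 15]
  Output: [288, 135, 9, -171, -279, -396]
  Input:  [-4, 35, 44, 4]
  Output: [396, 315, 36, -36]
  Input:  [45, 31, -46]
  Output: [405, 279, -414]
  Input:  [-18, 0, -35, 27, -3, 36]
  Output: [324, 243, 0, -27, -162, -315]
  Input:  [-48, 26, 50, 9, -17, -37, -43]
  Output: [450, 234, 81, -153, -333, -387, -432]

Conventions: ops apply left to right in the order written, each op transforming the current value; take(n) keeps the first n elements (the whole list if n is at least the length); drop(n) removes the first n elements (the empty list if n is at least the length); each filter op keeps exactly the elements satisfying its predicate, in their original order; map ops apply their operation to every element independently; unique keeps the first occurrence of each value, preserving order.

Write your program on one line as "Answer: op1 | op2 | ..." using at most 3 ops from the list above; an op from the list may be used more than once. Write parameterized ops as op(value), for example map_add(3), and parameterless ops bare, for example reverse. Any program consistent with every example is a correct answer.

map_mul(9) | sort_desc

Check, running the answer program on each example:
  [-44, -19, -31, 32, 1, 15] -> [-396, -171, -279, 288, 9, 135] -> [288, 135, 9, -171, -279, -396]
  [-4, 35, 44, 4] -> [-36, 315, 396, 36] -> [396, 315, 36, -36]
  [45, 31, -46] -> [405, 279, -414] -> [405, 279, -414]
  [-18, 0, -35, 27, -3, 36] -> [-162, 0, -315, 243, -27, 324] -> [324, 243, 0, -27, -162, -315]
  [-48, 26, 50, 9, -17, -37, -43] -> [-432, 234, 450, 81, -153, -333, -387] -> [450, 234, 81, -153, -333, -387, -432]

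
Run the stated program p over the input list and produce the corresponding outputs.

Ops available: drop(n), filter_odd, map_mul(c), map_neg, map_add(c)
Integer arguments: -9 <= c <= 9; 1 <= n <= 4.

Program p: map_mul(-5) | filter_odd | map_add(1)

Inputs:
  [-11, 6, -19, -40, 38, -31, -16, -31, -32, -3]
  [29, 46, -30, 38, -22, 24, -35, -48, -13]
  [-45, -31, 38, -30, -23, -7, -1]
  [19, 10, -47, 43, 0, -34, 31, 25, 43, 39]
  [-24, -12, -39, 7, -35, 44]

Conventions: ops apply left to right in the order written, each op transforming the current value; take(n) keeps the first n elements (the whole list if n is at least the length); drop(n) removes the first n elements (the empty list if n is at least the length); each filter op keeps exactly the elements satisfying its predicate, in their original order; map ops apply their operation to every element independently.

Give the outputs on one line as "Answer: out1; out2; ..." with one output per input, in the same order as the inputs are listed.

[56, 96, 156, 156, 16]; [-144, 176, 66]; [226, 156, 116, 36, 6]; [-94, 236, -214, -154, -124, -214, -194]; [196, -34, 176]

Execution, op by op:
  [-11, 6, -19, -40, 38, -31, -16, -31, -32, -3] -> [55, -30, 95, 200, -190, 155, 80, 155, 160, 15] -> [55, 95, 155, 155, 15] -> [56, 96, 156, 156, 16]
  [29, 46, -30, 38, -22, 24, -35, -48, -13] -> [-145, -230, 150, -190, 110, -120, 175, 240, 65] -> [-145, 175, 65] -> [-144, 176, 66]
  [-45, -31, 38, -30, -23, -7, -1] -> [225, 155, -190, 150, 115, 35, 5] -> [225, 155, 115, 35, 5] -> [226, 156, 116, 36, 6]
  [19, 10, -47, 43, 0, -34, 31, 25, 43, 39] -> [-95, -50, 235, -215, 0, 170, -155, -125, -215, -195] -> [-95, 235, -215, -155, -125, -215, -195] -> [-94, 236, -214, -154, -124, -214, -194]
  [-24, -12, -39, 7, -35, 44] -> [120, 60, 195, -35, 175, -220] -> [195, -35, 175] -> [196, -34, 176]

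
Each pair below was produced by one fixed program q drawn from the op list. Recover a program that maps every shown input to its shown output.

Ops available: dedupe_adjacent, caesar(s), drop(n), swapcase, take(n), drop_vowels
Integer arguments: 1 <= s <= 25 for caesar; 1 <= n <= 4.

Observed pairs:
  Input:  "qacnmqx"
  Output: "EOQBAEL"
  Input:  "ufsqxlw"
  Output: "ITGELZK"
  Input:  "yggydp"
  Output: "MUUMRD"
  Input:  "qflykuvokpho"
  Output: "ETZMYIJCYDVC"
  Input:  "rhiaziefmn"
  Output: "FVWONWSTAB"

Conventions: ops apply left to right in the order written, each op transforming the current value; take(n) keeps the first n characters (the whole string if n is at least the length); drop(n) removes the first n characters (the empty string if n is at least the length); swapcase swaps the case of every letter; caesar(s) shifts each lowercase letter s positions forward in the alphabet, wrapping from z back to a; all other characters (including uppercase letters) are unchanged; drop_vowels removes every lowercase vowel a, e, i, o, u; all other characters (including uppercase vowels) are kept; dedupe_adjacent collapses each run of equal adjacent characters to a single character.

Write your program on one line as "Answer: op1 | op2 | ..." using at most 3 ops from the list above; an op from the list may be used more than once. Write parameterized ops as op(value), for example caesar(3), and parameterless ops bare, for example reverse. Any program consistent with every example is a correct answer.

caesar(14) | swapcase

Check, running the answer program on each example:
  "qacnmqx" -> "eoqbael" -> "EOQBAEL"
  "ufsqxlw" -> "itgelzk" -> "ITGELZK"
  "yggydp" -> "muumrd" -> "MUUMRD"
  "qflykuvokpho" -> "etzmyijcydvc" -> "ETZMYIJCYDVC"
  "rhiaziefmn" -> "fvwonwstab" -> "FVWONWSTAB"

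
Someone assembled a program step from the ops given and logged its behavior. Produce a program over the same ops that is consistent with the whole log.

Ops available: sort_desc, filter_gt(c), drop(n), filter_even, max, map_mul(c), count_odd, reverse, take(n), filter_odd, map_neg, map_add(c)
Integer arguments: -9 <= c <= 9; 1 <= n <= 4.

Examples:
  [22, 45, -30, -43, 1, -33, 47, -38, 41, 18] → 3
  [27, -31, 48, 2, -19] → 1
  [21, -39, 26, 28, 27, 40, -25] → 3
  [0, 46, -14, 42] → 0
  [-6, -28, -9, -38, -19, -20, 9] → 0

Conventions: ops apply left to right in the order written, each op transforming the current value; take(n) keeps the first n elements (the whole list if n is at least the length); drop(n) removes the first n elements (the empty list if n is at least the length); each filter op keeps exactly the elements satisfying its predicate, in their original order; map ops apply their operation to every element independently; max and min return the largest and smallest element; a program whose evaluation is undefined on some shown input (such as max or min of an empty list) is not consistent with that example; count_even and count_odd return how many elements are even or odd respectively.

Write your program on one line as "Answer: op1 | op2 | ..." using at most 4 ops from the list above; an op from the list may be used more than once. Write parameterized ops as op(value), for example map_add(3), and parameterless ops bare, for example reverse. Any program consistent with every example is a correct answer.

sort_desc | map_mul(9) | drop(4) | count_odd

Check, running the answer program on each example:
  [22, 45, -30, -43, 1, -33, 47, -38, 41, 18] -> [47, 45, 41, 22, 18, 1, -30, -33, -38, -43] -> [423, 405, 369, 198, 162, 9, -270, -297, -342, -387] -> [162, 9, -270, -297, -342, -387] -> 3
  [27, -31, 48, 2, -19] -> [48, 27, 2, -19, -31] -> [432, 243, 18, -171, -279] -> [-279] -> 1
  [21, -39, 26, 28, 27, 40, -25] -> [40, 28, 27, 26, 21, -25, -39] -> [360, 252, 243, 234, 189, -225, -351] -> [189, -225, -351] -> 3
  [0, 46, -14, 42] -> [46, 42, 0, -14] -> [414, 378, 0, -126] -> [] -> 0
  [-6, -28, -9, -38, -19, -20, 9] -> [9, -6, -9, -19, -20, -28, -38] -> [81, -54, -81, -171, -180, -252, -342] -> [-180, -252, -342] -> 0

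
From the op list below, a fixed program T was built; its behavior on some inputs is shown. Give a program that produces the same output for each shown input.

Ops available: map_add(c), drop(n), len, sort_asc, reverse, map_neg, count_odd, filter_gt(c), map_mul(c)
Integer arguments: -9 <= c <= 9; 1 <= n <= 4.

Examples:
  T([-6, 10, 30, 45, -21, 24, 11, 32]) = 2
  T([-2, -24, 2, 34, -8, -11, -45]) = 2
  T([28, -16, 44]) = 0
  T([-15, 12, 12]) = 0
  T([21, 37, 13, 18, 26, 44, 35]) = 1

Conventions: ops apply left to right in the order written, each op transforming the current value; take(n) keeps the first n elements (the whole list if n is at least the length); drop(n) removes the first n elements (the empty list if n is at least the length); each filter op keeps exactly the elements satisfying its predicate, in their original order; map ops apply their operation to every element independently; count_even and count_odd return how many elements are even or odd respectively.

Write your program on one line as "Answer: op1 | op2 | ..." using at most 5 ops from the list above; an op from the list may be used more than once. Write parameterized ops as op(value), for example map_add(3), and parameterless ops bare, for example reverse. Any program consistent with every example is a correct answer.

drop(4) | sort_asc | map_add(-8) | map_neg | count_odd

Check, running the answer program on each example:
  [-6, 10, 30, 45, -21, 24, 11, 32] -> [-21, 24, 11, 32] -> [-21, 11, 24, 32] -> [-29, 3, 16, 24] -> [29, -3, -16, -24] -> 2
  [-2, -24, 2, 34, -8, -11, -45] -> [-8, -11, -45] -> [-45, -11, -8] -> [-53, -19, -16] -> [53, 19, 16] -> 2
  [28, -16, 44] -> [] -> [] -> [] -> [] -> 0
  [-15, 12, 12] -> [] -> [] -> [] -> [] -> 0
  [21, 37, 13, 18, 26, 44, 35] -> [26, 44, 35] -> [26, 35, 44] -> [18, 27, 36] -> [-18, -27, -36] -> 1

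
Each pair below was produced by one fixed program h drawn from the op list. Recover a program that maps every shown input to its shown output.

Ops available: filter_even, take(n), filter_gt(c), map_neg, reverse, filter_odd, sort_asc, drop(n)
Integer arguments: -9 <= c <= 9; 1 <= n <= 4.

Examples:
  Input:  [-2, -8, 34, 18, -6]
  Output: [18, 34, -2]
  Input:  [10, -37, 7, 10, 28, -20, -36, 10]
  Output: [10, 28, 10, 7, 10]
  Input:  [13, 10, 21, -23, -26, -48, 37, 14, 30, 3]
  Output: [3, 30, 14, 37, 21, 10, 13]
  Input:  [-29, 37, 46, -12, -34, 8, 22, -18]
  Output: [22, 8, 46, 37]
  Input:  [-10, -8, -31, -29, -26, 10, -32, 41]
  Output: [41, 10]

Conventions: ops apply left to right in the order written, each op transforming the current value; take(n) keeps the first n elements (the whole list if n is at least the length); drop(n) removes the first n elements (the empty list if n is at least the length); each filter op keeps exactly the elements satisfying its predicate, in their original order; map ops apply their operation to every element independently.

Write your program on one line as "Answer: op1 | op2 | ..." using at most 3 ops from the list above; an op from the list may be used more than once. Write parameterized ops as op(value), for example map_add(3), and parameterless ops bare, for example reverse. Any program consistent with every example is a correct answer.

reverse | filter_gt(-3)

Check, running the answer program on each example:
  [-2, -8, 34, 18, -6] -> [-6, 18, 34, -8, -2] -> [18, 34, -2]
  [10, -37, 7, 10, 28, -20, -36, 10] -> [10, -36, -20, 28, 10, 7, -37, 10] -> [10, 28, 10, 7, 10]
  [13, 10, 21, -23, -26, -48, 37, 14, 30, 3] -> [3, 30, 14, 37, -48, -26, -23, 21, 10, 13] -> [3, 30, 14, 37, 21, 10, 13]
  [-29, 37, 46, -12, -34, 8, 22, -18] -> [-18, 22, 8, -34, -12, 46, 37, -29] -> [22, 8, 46, 37]
  [-10, -8, -31, -29, -26, 10, -32, 41] -> [41, -32, 10, -26, -29, -31, -8, -10] -> [41, 10]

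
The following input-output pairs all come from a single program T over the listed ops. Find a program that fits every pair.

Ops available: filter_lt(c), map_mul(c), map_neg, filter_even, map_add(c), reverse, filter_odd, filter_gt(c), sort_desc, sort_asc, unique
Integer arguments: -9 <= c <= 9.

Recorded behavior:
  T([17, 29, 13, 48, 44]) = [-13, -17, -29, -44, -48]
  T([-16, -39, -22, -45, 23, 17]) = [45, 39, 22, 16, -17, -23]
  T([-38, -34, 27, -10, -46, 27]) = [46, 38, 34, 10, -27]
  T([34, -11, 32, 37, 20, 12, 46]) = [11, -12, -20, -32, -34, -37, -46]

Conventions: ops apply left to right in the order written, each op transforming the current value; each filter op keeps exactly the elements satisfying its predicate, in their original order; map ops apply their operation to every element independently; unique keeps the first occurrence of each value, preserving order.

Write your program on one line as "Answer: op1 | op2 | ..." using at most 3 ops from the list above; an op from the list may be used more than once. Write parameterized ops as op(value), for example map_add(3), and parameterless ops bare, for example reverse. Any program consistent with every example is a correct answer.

unique | map_neg | sort_desc

Check, running the answer program on each example:
  [17, 29, 13, 48, 44] -> [17, 29, 13, 48, 44] -> [-17, -29, -13, -48, -44] -> [-13, -17, -29, -44, -48]
  [-16, -39, -22, -45, 23, 17] -> [-16, -39, -22, -45, 23, 17] -> [16, 39, 22, 45, -23, -17] -> [45, 39, 22, 16, -17, -23]
  [-38, -34, 27, -10, -46, 27] -> [-38, -34, 27, -10, -46] -> [38, 34, -27, 10, 46] -> [46, 38, 34, 10, -27]
  [34, -11, 32, 37, 20, 12, 46] -> [34, -11, 32, 37, 20, 12, 46] -> [-34, 11, -32, -37, -20, -12, -46] -> [11, -12, -20, -32, -34, -37, -46]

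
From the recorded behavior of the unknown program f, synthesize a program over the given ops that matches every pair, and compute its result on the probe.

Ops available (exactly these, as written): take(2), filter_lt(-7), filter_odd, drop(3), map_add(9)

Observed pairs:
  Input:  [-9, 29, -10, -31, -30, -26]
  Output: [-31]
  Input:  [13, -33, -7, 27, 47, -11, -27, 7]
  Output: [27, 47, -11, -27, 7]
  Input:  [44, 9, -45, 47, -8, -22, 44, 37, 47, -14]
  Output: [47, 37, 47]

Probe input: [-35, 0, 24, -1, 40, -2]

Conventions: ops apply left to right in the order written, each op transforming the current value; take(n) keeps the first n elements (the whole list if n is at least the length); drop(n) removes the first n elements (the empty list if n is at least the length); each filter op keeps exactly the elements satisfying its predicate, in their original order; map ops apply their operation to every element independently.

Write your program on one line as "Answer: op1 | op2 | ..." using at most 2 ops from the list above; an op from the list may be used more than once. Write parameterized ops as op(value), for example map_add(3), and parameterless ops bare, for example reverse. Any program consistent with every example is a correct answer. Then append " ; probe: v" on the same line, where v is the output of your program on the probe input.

drop(3) | filter_odd ; probe: [-1]

Check, running the answer program on each example:
  [-9, 29, -10, -31, -30, -26] -> [-31, -30, -26] -> [-31]
  [13, -33, -7, 27, 47, -11, -27, 7] -> [27, 47, -11, -27, 7] -> [27, 47, -11, -27, 7]
  [44, 9, -45, 47, -8, -22, 44, 37, 47, -14] -> [47, -8, -22, 44, 37, 47, -14] -> [47, 37, 47]
  probe: [-35, 0, 24, -1, 40, -2] -> [-1, 40, -2] -> [-1]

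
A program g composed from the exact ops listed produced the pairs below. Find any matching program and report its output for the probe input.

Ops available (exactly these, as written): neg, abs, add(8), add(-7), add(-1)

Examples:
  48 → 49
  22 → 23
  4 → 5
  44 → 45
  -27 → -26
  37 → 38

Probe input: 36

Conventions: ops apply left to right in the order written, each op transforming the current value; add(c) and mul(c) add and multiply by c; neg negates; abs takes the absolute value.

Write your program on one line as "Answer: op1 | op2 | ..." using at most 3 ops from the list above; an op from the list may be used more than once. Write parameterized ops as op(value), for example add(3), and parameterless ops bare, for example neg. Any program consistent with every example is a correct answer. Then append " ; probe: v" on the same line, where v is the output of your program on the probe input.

add(-7) | add(8) ; probe: 37

Check, running the answer program on each example:
  48 -> 41 -> 49
  22 -> 15 -> 23
  4 -> -3 -> 5
  44 -> 37 -> 45
  -27 -> -34 -> -26
  37 -> 30 -> 38
  probe: 36 -> 29 -> 37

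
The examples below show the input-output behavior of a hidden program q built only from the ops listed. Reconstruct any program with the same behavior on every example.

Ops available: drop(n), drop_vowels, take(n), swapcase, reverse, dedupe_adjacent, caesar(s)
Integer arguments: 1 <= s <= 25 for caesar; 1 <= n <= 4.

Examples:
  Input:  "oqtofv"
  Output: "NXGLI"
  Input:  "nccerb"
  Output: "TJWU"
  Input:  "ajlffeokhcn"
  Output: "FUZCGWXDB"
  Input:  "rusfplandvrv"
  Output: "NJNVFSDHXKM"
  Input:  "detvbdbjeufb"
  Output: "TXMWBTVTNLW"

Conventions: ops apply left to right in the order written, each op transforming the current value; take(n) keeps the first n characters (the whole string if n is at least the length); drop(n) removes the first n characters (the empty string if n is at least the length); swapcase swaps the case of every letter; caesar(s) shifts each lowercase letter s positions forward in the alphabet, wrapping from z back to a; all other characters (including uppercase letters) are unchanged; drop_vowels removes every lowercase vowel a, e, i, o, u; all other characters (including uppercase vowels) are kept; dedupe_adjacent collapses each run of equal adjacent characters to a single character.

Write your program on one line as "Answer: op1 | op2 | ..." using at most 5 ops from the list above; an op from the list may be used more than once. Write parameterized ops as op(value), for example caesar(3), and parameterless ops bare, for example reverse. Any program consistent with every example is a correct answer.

drop(1) | dedupe_adjacent | reverse | caesar(18) | swapcase

Check, running the answer program on each example:
  "oqtofv" -> "qtofv" -> "qtofv" -> "vfotq" -> "nxgli" -> "NXGLI"
  "nccerb" -> "ccerb" -> "cerb" -> "brec" -> "tjwu" -> "TJWU"
  "ajlffeokhcn" -> "jlffeokhcn" -> "jlfeokhcn" -> "nchkoeflj" -> "fuzcgwxdb" -> "FUZCGWXDB"
  "rusfplandvrv" -> "usfplandvrv" -> "usfplandvrv" -> "vrvdnalpfsu" -> "njnvfsdhxkm" -> "NJNVFSDHXKM"
  "detvbdbjeufb" -> "etvbdbjeufb" -> "etvbdbjeufb" -> "bfuejbdbvte" -> "txmwbtvtnlw" -> "TXMWBTVTNLW"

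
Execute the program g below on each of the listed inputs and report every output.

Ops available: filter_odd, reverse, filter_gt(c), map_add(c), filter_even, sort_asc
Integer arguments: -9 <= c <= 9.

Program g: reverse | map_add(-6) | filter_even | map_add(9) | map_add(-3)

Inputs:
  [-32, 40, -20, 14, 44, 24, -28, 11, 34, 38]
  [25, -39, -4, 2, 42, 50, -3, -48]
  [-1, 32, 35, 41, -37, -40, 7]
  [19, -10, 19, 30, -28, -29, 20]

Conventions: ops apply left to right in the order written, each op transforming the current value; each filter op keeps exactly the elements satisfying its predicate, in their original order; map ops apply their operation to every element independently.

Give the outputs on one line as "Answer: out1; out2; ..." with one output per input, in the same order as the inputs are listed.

Execution, op by op:
  [-32, 40, -20, 14, 44, 24, -28, 11, 34, 38] -> [38, 34, 11, -28, 24, 44, 14, -20, 40, -32] -> [32, 28, 5, -34, 18, 38, 8, -26, 34, -38] -> [32, 28, -34, 18, 38, 8, -26, 34, -38] -> [41, 37, -25, 27, 47, 17, -17, 43, -29] -> [38, 34, -28, 24, 44, 14, -20, 40, -32]
  [25, -39, -4, 2, 42, 50, -3, -48] -> [-48, -3, 50, 42, 2, -4, -39, 25] -> [-54, -9, 44, 36, -4, -10, -45, 19] -> [-54, 44, 36, -4, -10] -> [-45, 53, 45, 5, -1] -> [-48, 50, 42, 2, -4]
  [-1, 32, 35, 41, -37, -40, 7] -> [7, -40, -37, 41, 35, 32, -1] -> [1, -46, -43, 35, 29, 26, -7] -> [-46, 26] -> [-37, 35] -> [-40, 32]
  [19, -10, 19, 30, -28, -29, 20] -> [20, -29, -28, 30, 19, -10, 19] -> [14, -35, -34, 24, 13, -16, 13] -> [14, -34, 24, -16] -> [23, -25, 33, -7] -> [20, -28, 30, -10]

[38, 34, -28, 24, 44, 14, -20, 40, -32]; [-48, 50, 42, 2, -4]; [-40, 32]; [20, -28, 30, -10]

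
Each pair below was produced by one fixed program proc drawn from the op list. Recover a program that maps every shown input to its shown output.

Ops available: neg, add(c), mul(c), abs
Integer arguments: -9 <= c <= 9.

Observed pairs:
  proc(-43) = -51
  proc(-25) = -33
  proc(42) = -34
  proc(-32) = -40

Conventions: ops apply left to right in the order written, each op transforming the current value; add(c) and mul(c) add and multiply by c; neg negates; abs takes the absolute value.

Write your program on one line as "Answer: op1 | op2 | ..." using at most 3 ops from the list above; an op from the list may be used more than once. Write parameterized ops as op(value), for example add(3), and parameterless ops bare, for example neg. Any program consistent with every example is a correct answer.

add(-8) | abs | neg

Check, running the answer program on each example:
  -43 -> -51 -> 51 -> -51
  -25 -> -33 -> 33 -> -33
  42 -> 34 -> 34 -> -34
  -32 -> -40 -> 40 -> -40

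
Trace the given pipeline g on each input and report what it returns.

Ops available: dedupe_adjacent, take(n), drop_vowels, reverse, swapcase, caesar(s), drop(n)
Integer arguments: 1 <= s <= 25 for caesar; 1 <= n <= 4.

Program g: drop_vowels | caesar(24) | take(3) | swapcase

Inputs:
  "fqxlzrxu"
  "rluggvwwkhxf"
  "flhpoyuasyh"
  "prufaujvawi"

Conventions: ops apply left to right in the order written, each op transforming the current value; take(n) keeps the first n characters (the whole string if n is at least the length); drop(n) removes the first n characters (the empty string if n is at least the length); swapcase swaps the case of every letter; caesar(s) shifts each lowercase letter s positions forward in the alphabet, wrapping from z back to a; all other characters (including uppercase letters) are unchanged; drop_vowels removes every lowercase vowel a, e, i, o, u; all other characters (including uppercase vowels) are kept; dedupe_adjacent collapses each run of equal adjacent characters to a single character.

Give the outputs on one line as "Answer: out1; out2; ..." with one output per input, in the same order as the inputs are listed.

Execution, op by op:
  "fqxlzrxu" -> "fqxlzrx" -> "dovjxpv" -> "dov" -> "DOV"
  "rluggvwwkhxf" -> "rlggvwwkhxf" -> "pjeetuuifvd" -> "pje" -> "PJE"
  "flhpoyuasyh" -> "flhpysyh" -> "djfnwqwf" -> "djf" -> "DJF"
  "prufaujvawi" -> "prfjvw" -> "npdhtu" -> "npd" -> "NPD"

"DOV"; "PJE"; "DJF"; "NPD"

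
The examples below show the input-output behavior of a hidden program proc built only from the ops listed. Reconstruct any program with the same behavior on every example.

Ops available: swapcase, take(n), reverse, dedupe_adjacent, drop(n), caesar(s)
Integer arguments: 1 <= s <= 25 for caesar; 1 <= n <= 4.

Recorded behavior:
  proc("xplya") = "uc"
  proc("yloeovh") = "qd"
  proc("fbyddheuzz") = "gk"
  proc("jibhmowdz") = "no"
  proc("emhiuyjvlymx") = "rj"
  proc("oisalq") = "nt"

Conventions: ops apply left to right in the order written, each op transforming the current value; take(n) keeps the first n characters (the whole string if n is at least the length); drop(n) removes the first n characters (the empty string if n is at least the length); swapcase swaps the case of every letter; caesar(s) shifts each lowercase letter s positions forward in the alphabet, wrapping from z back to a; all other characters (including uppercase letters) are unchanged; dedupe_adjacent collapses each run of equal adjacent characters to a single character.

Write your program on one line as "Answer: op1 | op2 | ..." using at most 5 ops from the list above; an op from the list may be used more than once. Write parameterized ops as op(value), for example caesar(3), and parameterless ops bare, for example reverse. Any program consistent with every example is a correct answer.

caesar(5) | take(3) | take(2) | reverse

Check, running the answer program on each example:
  "xplya" -> "cuqdf" -> "cuq" -> "cu" -> "uc"
  "yloeovh" -> "dqtjtam" -> "dqt" -> "dq" -> "qd"
  "fbyddheuzz" -> "kgdiimjzee" -> "kgd" -> "kg" -> "gk"
  "jibhmowdz" -> "ongmrtbie" -> "ong" -> "on" -> "no"
  "emhiuyjvlymx" -> "jrmnzdoaqdrc" -> "jrm" -> "jr" -> "rj"
  "oisalq" -> "tnxfqv" -> "tnx" -> "tn" -> "nt"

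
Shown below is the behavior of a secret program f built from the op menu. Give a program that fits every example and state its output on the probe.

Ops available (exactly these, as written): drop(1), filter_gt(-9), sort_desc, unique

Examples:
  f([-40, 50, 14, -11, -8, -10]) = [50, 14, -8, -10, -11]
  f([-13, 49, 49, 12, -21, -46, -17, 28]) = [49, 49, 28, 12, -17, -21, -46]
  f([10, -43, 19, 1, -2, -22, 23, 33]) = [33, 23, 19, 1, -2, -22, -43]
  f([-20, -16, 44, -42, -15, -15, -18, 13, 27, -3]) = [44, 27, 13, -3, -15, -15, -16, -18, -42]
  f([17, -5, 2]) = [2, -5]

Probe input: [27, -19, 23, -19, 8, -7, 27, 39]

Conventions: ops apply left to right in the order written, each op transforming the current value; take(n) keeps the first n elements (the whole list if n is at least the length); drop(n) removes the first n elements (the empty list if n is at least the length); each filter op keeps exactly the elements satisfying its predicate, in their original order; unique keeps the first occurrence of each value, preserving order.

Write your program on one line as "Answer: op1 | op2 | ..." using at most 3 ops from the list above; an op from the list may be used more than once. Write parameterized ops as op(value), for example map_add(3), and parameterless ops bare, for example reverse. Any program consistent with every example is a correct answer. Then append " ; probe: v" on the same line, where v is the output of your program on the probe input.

drop(1) | sort_desc ; probe: [39, 27, 23, 8, -7, -19, -19]

Check, running the answer program on each example:
  [-40, 50, 14, -11, -8, -10] -> [50, 14, -11, -8, -10] -> [50, 14, -8, -10, -11]
  [-13, 49, 49, 12, -21, -46, -17, 28] -> [49, 49, 12, -21, -46, -17, 28] -> [49, 49, 28, 12, -17, -21, -46]
  [10, -43, 19, 1, -2, -22, 23, 33] -> [-43, 19, 1, -2, -22, 23, 33] -> [33, 23, 19, 1, -2, -22, -43]
  [-20, -16, 44, -42, -15, -15, -18, 13, 27, -3] -> [-16, 44, -42, -15, -15, -18, 13, 27, -3] -> [44, 27, 13, -3, -15, -15, -16, -18, -42]
  [17, -5, 2] -> [-5, 2] -> [2, -5]
  probe: [27, -19, 23, -19, 8, -7, 27, 39] -> [-19, 23, -19, 8, -7, 27, 39] -> [39, 27, 23, 8, -7, -19, -19]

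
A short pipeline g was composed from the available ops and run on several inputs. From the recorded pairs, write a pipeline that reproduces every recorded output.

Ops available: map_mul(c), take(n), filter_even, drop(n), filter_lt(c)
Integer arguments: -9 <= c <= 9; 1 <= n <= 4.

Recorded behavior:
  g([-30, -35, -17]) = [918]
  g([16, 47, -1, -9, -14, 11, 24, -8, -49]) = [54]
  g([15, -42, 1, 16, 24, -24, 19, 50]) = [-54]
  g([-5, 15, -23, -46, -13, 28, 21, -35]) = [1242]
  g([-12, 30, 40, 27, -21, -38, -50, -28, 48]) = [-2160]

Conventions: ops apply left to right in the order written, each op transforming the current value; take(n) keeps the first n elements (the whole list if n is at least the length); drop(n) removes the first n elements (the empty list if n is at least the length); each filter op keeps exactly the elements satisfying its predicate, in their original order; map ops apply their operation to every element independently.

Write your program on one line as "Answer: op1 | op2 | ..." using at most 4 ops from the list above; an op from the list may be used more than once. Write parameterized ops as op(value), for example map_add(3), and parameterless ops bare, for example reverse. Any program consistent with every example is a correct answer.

map_mul(6) | map_mul(-9) | take(3) | drop(2)

Check, running the answer program on each example:
  [-30, -35, -17] -> [-180, -210, -102] -> [1620, 1890, 918] -> [1620, 1890, 918] -> [918]
  [16, 47, -1, -9, -14, 11, 24, -8, -49] -> [96, 282, -6, -54, -84, 66, 144, -48, -294] -> [-864, -2538, 54, 486, 756, -594, -1296, 432, 2646] -> [-864, -2538, 54] -> [54]
  [15, -42, 1, 16, 24, -24, 19, 50] -> [90, -252, 6, 96, 144, -144, 114, 300] -> [-810, 2268, -54, -864, -1296, 1296, -1026, -2700] -> [-810, 2268, -54] -> [-54]
  [-5, 15, -23, -46, -13, 28, 21, -35] -> [-30, 90, -138, -276, -78, 168, 126, -210] -> [270, -810, 1242, 2484, 702, -1512, -1134, 1890] -> [270, -810, 1242] -> [1242]
  [-12, 30, 40, 27, -21, -38, -50, -28, 48] -> [-72, 180, 240, 162, -126, -228, -300, -168, 288] -> [648, -1620, -2160, -1458, 1134, 2052, 2700, 1512, -2592] -> [648, -1620, -2160] -> [-2160]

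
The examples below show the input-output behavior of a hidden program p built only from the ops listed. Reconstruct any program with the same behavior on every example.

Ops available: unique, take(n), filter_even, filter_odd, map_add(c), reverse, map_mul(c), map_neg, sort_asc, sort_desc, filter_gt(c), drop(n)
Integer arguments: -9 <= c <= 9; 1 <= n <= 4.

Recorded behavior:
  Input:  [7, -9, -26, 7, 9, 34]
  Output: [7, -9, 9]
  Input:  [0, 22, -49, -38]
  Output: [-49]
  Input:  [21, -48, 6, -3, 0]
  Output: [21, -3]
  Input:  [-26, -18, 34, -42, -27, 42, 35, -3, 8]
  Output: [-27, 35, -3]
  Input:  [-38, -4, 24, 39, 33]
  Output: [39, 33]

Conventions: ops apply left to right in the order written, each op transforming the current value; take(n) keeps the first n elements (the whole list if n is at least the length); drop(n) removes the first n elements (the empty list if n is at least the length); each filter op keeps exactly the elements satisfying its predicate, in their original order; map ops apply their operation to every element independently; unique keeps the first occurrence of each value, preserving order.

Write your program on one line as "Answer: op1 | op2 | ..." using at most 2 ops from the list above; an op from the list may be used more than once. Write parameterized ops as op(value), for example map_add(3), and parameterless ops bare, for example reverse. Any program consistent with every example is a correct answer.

unique | filter_odd

Check, running the answer program on each example:
  [7, -9, -26, 7, 9, 34] -> [7, -9, -26, 9, 34] -> [7, -9, 9]
  [0, 22, -49, -38] -> [0, 22, -49, -38] -> [-49]
  [21, -48, 6, -3, 0] -> [21, -48, 6, -3, 0] -> [21, -3]
  [-26, -18, 34, -42, -27, 42, 35, -3, 8] -> [-26, -18, 34, -42, -27, 42, 35, -3, 8] -> [-27, 35, -3]
  [-38, -4, 24, 39, 33] -> [-38, -4, 24, 39, 33] -> [39, 33]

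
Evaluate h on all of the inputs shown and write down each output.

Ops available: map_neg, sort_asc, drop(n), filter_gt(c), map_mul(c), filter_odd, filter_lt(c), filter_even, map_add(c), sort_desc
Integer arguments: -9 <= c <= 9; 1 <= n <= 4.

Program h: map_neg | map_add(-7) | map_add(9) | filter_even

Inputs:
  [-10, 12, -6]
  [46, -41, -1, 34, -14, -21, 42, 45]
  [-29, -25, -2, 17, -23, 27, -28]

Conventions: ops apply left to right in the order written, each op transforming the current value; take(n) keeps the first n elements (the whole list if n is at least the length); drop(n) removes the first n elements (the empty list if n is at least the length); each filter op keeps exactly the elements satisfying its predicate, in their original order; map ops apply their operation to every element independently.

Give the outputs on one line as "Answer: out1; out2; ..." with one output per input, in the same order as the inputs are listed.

Execution, op by op:
  [-10, 12, -6] -> [10, -12, 6] -> [3, -19, -1] -> [12, -10, 8] -> [12, -10, 8]
  [46, -41, -1, 34, -14, -21, 42, 45] -> [-46, 41, 1, -34, 14, 21, -42, -45] -> [-53, 34, -6, -41, 7, 14, -49, -52] -> [-44, 43, 3, -32, 16, 23, -40, -43] -> [-44, -32, 16, -40]
  [-29, -25, -2, 17, -23, 27, -28] -> [29, 25, 2, -17, 23, -27, 28] -> [22, 18, -5, -24, 16, -34, 21] -> [31, 27, 4, -15, 25, -25, 30] -> [4, 30]

[12, -10, 8]; [-44, -32, 16, -40]; [4, 30]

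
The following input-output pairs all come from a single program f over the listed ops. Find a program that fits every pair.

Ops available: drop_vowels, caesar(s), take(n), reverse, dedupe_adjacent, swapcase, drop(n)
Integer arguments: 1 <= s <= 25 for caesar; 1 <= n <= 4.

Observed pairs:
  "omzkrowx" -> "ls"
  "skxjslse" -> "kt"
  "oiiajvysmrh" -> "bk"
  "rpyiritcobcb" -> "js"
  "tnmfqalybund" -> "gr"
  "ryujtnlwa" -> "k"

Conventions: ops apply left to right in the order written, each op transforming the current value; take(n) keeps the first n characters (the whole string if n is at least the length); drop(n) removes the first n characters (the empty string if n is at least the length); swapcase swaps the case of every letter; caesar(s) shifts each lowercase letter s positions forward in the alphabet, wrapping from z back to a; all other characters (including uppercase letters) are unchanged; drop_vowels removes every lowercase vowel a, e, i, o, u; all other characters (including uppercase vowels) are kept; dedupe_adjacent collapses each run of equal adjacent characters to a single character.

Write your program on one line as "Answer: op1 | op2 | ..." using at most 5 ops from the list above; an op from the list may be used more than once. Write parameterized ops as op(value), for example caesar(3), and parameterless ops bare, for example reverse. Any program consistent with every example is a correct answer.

drop(3) | take(2) | caesar(1) | drop_vowels

Check, running the answer program on each example:
  "omzkrowx" -> "krowx" -> "kr" -> "ls" -> "ls"
  "skxjslse" -> "jslse" -> "js" -> "kt" -> "kt"
  "oiiajvysmrh" -> "ajvysmrh" -> "aj" -> "bk" -> "bk"
  "rpyiritcobcb" -> "iritcobcb" -> "ir" -> "js" -> "js"
  "tnmfqalybund" -> "fqalybund" -> "fq" -> "gr" -> "gr"
  "ryujtnlwa" -> "jtnlwa" -> "jt" -> "ku" -> "k"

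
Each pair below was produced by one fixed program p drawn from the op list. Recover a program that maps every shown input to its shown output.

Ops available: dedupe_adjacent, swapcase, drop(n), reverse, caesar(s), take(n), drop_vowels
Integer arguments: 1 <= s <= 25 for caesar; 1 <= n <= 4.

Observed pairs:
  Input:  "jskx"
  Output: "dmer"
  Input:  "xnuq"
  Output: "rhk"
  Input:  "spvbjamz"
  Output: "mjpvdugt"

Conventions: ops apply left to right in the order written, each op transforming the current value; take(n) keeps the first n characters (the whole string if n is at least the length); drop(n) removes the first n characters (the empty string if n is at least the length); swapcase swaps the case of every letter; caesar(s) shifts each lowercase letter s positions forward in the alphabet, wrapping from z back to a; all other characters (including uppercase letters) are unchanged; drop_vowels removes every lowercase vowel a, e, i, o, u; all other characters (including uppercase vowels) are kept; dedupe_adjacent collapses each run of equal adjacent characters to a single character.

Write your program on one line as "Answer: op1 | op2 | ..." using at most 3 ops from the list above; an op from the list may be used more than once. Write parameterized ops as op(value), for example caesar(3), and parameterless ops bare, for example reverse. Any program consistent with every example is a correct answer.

caesar(6) | drop_vowels | caesar(14)

Check, running the answer program on each example:
  "jskx" -> "pyqd" -> "pyqd" -> "dmer"
  "xnuq" -> "dtaw" -> "dtw" -> "rhk"
  "spvbjamz" -> "yvbhpgsf" -> "yvbhpgsf" -> "mjpvdugt"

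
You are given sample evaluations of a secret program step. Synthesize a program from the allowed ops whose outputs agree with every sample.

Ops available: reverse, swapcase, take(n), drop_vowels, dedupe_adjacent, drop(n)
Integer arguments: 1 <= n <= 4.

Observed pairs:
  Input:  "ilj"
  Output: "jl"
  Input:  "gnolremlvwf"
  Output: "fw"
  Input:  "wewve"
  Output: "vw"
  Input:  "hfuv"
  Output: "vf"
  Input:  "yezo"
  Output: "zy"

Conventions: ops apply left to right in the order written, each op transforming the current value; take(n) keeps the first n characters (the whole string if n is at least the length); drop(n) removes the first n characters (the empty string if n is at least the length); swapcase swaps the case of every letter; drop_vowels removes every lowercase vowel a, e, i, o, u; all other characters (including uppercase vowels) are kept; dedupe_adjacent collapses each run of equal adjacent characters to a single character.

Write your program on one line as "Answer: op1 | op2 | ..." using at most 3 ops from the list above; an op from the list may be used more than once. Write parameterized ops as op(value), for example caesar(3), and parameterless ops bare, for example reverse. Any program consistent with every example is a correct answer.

drop_vowels | reverse | take(2)

Check, running the answer program on each example:
  "ilj" -> "lj" -> "jl" -> "jl"
  "gnolremlvwf" -> "gnlrmlvwf" -> "fwvlmrlng" -> "fw"
  "wewve" -> "wwv" -> "vww" -> "vw"
  "hfuv" -> "hfv" -> "vfh" -> "vf"
  "yezo" -> "yz" -> "zy" -> "zy"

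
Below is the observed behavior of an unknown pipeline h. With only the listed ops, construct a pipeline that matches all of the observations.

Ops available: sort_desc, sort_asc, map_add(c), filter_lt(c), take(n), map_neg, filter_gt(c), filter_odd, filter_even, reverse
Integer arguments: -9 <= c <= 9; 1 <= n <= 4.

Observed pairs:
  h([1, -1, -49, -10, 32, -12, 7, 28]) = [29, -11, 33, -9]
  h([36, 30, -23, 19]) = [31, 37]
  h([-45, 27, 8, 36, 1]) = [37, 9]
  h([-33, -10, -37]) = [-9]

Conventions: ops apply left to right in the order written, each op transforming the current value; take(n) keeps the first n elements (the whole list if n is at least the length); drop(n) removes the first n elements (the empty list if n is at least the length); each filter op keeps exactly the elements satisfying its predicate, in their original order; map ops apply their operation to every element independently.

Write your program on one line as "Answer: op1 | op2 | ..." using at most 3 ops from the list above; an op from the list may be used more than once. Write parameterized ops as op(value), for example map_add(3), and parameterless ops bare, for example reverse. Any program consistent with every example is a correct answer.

filter_even | map_add(1) | reverse

Check, running the answer program on each example:
  [1, -1, -49, -10, 32, -12, 7, 28] -> [-10, 32, -12, 28] -> [-9, 33, -11, 29] -> [29, -11, 33, -9]
  [36, 30, -23, 19] -> [36, 30] -> [37, 31] -> [31, 37]
  [-45, 27, 8, 36, 1] -> [8, 36] -> [9, 37] -> [37, 9]
  [-33, -10, -37] -> [-10] -> [-9] -> [-9]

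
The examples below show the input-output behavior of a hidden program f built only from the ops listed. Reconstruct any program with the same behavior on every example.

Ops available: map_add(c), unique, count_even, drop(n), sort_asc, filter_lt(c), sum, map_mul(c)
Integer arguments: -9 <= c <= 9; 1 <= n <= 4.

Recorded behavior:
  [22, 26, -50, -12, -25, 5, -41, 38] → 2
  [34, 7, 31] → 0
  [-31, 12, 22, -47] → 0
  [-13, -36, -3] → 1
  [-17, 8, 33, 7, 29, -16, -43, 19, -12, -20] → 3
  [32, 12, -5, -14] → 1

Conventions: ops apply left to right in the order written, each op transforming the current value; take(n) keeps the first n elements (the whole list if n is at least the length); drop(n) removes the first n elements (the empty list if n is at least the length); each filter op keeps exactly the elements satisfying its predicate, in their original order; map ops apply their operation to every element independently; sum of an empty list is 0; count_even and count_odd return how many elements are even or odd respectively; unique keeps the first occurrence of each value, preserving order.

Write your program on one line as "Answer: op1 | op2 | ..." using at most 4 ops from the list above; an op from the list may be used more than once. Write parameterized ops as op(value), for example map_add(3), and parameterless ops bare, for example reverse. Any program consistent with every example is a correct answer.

map_add(6) | filter_lt(4) | count_even

Check, running the answer program on each example:
  [22, 26, -50, -12, -25, 5, -41, 38] -> [28, 32, -44, -6, -19, 11, -35, 44] -> [-44, -6, -19, -35] -> 2
  [34, 7, 31] -> [40, 13, 37] -> [] -> 0
  [-31, 12, 22, -47] -> [-25, 18, 28, -41] -> [-25, -41] -> 0
  [-13, -36, -3] -> [-7, -30, 3] -> [-7, -30, 3] -> 1
  [-17, 8, 33, 7, 29, -16, -43, 19, -12, -20] -> [-11, 14, 39, 13, 35, -10, -37, 25, -6, -14] -> [-11, -10, -37, -6, -14] -> 3
  [32, 12, -5, -14] -> [38, 18, 1, -8] -> [1, -8] -> 1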